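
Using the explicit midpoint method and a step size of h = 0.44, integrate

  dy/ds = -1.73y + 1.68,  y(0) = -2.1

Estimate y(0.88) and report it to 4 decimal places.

0.1133

Midpoint: k1 = f(s_n, y_n); k2 = f(s_n + h/2, y_n + (h/2)·k1); y_{n+1} = y_n + h·k2.
s=0.000000, y=-2.100000:
  k1 = f(0.000000, -2.100000) = 5.313000
  k2 = f(0.220000, -0.931140) = 3.290872
  y ← -2.100000 + 0.44·3.290872 = -0.652016
s=0.440000, y=-0.652016:
  k1 = f(0.440000, -0.652016) = 2.807988
  k2 = f(0.660000, -0.034259) = 1.739268
  y ← -0.652016 + 0.44·1.739268 = 0.113262
y(0.88) ≈ 0.1133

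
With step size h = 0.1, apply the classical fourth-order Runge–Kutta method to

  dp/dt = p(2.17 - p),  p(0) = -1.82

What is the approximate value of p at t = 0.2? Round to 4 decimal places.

-5.1526

RK4: k1 = f(t_n, p_n); k2 = f(t_n + h/2, p_n + (h/2)·k1); k3 = f(t_n + h/2, p_n + (h/2)·k2); k4 = f(t_n + h, p_n + h·k3); p_{n+1} = p_n + (h/6)·(k1 + 2k2 + 2k3 + k4).
t=0.000000, p=-1.820000:
  k1 = f(0.000000, -1.820000) = -7.261800
  k2 = f(0.050000, -2.183090) = -9.503187
  k3 = f(0.050000, -2.295159) = -10.248252
  k4 = f(0.100000, -2.844825) = -14.266301
  p ← -1.820000 + (0.1/6)·(k1 + 2k2 + 2k3 + k4) = -2.837183
t=0.100000, p=-2.837183:
  k1 = f(0.100000, -2.837183) = -14.206295
  k2 = f(0.150000, -3.547498) = -20.282810
  k3 = f(0.150000, -3.851324) = -23.190065
  k4 = f(0.200000, -5.156189) = -37.775221
  p ← -2.837183 + (0.1/6)·(k1 + 2k2 + 2k3 + k4) = -5.152637
p(0.2) ≈ -5.1526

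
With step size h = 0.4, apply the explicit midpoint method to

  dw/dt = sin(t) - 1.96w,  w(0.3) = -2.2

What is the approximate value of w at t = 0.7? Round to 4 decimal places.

Midpoint: k1 = f(t_n, w_n); k2 = f(t_n + h/2, w_n + (h/2)·k1); w_{n+1} = w_n + h·k2.
t=0.300000, w=-2.200000:
  k1 = f(0.300000, -2.200000) = 4.607520
  k2 = f(0.500000, -1.278496) = 2.985278
  w ← -2.200000 + 0.4·2.985278 = -1.005889
w(0.7) ≈ -1.0059

-1.0059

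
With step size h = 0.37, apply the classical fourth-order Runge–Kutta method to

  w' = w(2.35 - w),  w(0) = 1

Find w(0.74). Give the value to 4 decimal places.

1.8990

RK4: k1 = f(x_n, w_n); k2 = f(x_n + h/2, w_n + (h/2)·k1); k3 = f(x_n + h/2, w_n + (h/2)·k2); k4 = f(x_n + h, w_n + h·k3); w_{n+1} = w_n + (h/6)·(k1 + 2k2 + 2k3 + k4).
x=0.000000, w=1.000000:
  k1 = f(0.000000, 1.000000) = 1.350000
  k2 = f(0.185000, 1.249750) = 1.375037
  k3 = f(0.185000, 1.254382) = 1.374324
  k4 = f(0.370000, 1.508500) = 1.269403
  w ← 1.000000 + (0.37/6)·(k1 + 2k2 + 2k3 + k4) = 1.500618
x=0.370000, w=1.500618:
  k1 = f(0.370000, 1.500618) = 1.274598
  k2 = f(0.555000, 1.736418) = 1.065434
  k3 = f(0.555000, 1.697723) = 1.107386
  k4 = f(0.740000, 1.910350) = 0.839885
  w ← 1.500618 + (0.37/6)·(k1 + 2k2 + 2k3 + k4) = 1.898992
w(0.74) ≈ 1.8990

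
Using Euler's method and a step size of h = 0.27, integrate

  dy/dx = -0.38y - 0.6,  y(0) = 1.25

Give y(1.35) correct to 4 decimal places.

Euler: y_{n+1} = y_n + h·f(x_n, y_n).
x=0.000000, y=1.250000: f=-1.075000 → y ← 1.250000 + 0.27·(-1.075000) = 0.959750
x=0.270000, y=0.959750: f=-0.964705 → y ← 0.959750 + 0.27·(-0.964705) = 0.699280
x=0.540000, y=0.699280: f=-0.865726 → y ← 0.699280 + 0.27·(-0.865726) = 0.465534
x=0.810000, y=0.465534: f=-0.776903 → y ← 0.465534 + 0.27·(-0.776903) = 0.255770
x=1.080000, y=0.255770: f=-0.697193 → y ← 0.255770 + 0.27·(-0.697193) = 0.067528
y(1.35) ≈ 0.0675

0.0675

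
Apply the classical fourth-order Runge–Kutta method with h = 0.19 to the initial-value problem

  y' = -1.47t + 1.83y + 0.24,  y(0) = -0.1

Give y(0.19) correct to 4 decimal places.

-0.1169

RK4: k1 = f(t_n, y_n); k2 = f(t_n + h/2, y_n + (h/2)·k1); k3 = f(t_n + h/2, y_n + (h/2)·k2); k4 = f(t_n + h, y_n + h·k3); y_{n+1} = y_n + (h/6)·(k1 + 2k2 + 2k3 + k4).
t=0.000000, y=-0.100000:
  k1 = f(0.000000, -0.100000) = 0.057000
  k2 = f(0.095000, -0.094585) = -0.072741
  k3 = f(0.095000, -0.106910) = -0.095296
  k4 = f(0.190000, -0.118106) = -0.255434
  y ← -0.100000 + (0.19/6)·(k1 + 2k2 + 2k3 + k4) = -0.116926
y(0.19) ≈ -0.1169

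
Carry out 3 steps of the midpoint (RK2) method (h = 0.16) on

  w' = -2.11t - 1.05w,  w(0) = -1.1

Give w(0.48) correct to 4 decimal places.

-0.8763

Midpoint: k1 = f(t_n, w_n); k2 = f(t_n + h/2, w_n + (h/2)·k1); w_{n+1} = w_n + h·k2.
t=0.000000, w=-1.100000:
  k1 = f(0.000000, -1.100000) = 1.155000
  k2 = f(0.080000, -1.007600) = 0.889180
  w ← -1.100000 + 0.16·0.889180 = -0.957731
t=0.160000, w=-0.957731:
  k1 = f(0.160000, -0.957731) = 0.668018
  k2 = f(0.240000, -0.904290) = 0.443104
  w ← -0.957731 + 0.16·0.443104 = -0.886835
t=0.320000, w=-0.886835:
  k1 = f(0.320000, -0.886835) = 0.255976
  k2 = f(0.400000, -0.866356) = 0.065674
  w ← -0.886835 + 0.16·0.065674 = -0.876327
w(0.48) ≈ -0.8763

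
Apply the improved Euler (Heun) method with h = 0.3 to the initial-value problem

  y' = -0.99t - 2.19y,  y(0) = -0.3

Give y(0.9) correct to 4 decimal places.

-0.2888

Heun: k1 = f(t_n, y_n); k2 = f(t_n + h, y_n + h·k1); y_{n+1} = y_n + (h/2)·(k1 + k2).
t=0.000000, y=-0.300000:
  k1 = f(0.000000, -0.300000) = 0.657000
  k2 = f(0.300000, -0.102900) = -0.071649
  y ← -0.300000 + (0.3/2)·(0.657000 + (-0.071649)) = -0.212197
t=0.300000, y=-0.212197:
  k1 = f(0.300000, -0.212197) = 0.167712
  k2 = f(0.600000, -0.161884) = -0.239475
  y ← -0.212197 + (0.3/2)·(0.167712 + (-0.239475)) = -0.222962
t=0.600000, y=-0.222962:
  k1 = f(0.600000, -0.222962) = -0.105714
  k2 = f(0.900000, -0.254676) = -0.333260
  y ← -0.222962 + (0.3/2)·(-0.105714 + (-0.333260)) = -0.288808
y(0.9) ≈ -0.2888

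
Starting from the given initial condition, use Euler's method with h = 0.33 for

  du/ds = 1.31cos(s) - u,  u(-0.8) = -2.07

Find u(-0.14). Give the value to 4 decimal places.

Euler: u_{n+1} = u_n + h·f(s_n, u_n).
s=-0.800000, u=-2.070000: f=2.982686 → u ← -2.070000 + 0.33·2.982686 = -1.085714
s=-0.470000, u=-1.085714: f=2.253668 → u ← -1.085714 + 0.33·2.253668 = -0.342003
u(-0.14) ≈ -0.3420

-0.3420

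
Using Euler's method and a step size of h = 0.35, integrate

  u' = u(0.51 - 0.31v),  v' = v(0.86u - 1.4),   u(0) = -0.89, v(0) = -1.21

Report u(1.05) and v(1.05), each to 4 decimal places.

-1.6698, -0.0040

Euler on (u,v): u_{n+1} = u_n + h·u', v_{n+1} = v_n + h·v'.
0.000000: (-0.890000, -1.210000); f=(-0.787739, 2.620134) → (-1.165709, -0.292953)
0.350000: (-1.165709, -0.292953); f=(-0.700376, 0.703823) → (-1.410840, -0.046615)
0.700000: (-1.410840, -0.046615); f=(-0.739916, 0.121821) → (-1.669811, -0.003978)
(u(1.05), v(1.05)) ≈ (-1.6698, -0.0040)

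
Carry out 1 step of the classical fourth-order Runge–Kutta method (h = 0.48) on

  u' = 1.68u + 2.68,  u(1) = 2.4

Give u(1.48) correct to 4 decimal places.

RK4: k1 = f(x_n, u_n); k2 = f(x_n + h/2, u_n + (h/2)·k1); k3 = f(x_n + h/2, u_n + (h/2)·k2); k4 = f(x_n + h, u_n + h·k3); u_{n+1} = u_n + (h/6)·(k1 + 2k2 + 2k3 + k4).
x=1.000000, u=2.400000:
  k1 = f(1.000000, 2.400000) = 6.712000
  k2 = f(1.240000, 4.010880) = 9.418278
  k3 = f(1.240000, 4.660387) = 10.509450
  k4 = f(1.480000, 7.444536) = 15.186820
  u ← 2.400000 + (0.48/6)·(k1 + 2k2 + 2k3 + k4) = 7.340342
u(1.48) ≈ 7.3403

7.3403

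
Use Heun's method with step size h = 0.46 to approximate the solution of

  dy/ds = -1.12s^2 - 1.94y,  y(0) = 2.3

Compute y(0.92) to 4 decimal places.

0.3369

Heun: k1 = f(s_n, y_n); k2 = f(s_n + h, y_n + h·k1); y_{n+1} = y_n + (h/2)·(k1 + k2).
s=0.000000, y=2.300000:
  k1 = f(0.000000, 2.300000) = -4.462000
  k2 = f(0.460000, 0.247480) = -0.717103
  y ← 2.300000 + (0.46/2)·(-4.462000 + (-0.717103)) = 1.108806
s=0.460000, y=1.108806:
  k1 = f(0.460000, 1.108806) = -2.388076
  k2 = f(0.920000, 0.010291) = -0.967933
  y ← 1.108806 + (0.46/2)·(-2.388076 + (-0.967933)) = 0.336924
y(0.92) ≈ 0.3369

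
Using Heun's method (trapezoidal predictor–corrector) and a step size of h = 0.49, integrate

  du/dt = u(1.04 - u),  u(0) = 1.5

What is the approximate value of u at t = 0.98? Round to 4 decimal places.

Heun: k1 = f(t_n, u_n); k2 = f(t_n + h, u_n + h·k1); u_{n+1} = u_n + (h/2)·(k1 + k2).
t=0.000000, u=1.500000:
  k1 = f(0.000000, 1.500000) = -0.690000
  k2 = f(0.490000, 1.161900) = -0.141636
  u ← 1.500000 + (0.49/2)·(-0.690000 + (-0.141636)) = 1.296249
t=0.490000, u=1.296249:
  k1 = f(0.490000, 1.296249) = -0.332163
  k2 = f(0.980000, 1.133489) = -0.105969
  u ← 1.296249 + (0.49/2)·(-0.332163 + (-0.105969)) = 1.188907
u(0.98) ≈ 1.1889

1.1889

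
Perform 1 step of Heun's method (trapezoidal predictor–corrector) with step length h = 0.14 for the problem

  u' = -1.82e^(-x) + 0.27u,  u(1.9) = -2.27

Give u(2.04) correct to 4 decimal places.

Heun: k1 = f(x_n, u_n); k2 = f(x_n + h, u_n + h·k1); u_{n+1} = u_n + (h/2)·(k1 + k2).
x=1.900000, u=-2.270000:
  k1 = f(1.900000, -2.270000) = -0.885115
  k2 = f(2.040000, -2.393916) = -0.883010
  u ← -2.270000 + (0.14/2)·(-0.885115 + (-0.883010)) = -2.393769
u(2.04) ≈ -2.3938

-2.3938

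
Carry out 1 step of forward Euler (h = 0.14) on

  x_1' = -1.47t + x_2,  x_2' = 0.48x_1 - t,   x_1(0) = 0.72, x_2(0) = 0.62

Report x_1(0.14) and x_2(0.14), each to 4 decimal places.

Euler on (x_1,x_2): x_1_{n+1} = x_1_n + h·x_1', x_2_{n+1} = x_2_n + h·x_2'.
0.000000: (0.720000, 0.620000); f=(0.620000, 0.345600) → (0.806800, 0.668384)
(x_1(0.14), x_2(0.14)) ≈ (0.8068, 0.6684)

0.8068, 0.6684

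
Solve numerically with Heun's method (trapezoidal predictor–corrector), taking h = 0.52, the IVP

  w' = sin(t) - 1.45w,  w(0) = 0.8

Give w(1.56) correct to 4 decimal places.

0.6065

Heun: k1 = f(t_n, w_n); k2 = f(t_n + h, w_n + h·k1); w_{n+1} = w_n + (h/2)·(k1 + k2).
t=0.000000, w=0.800000:
  k1 = f(0.000000, 0.800000) = -1.160000
  k2 = f(0.520000, 0.196800) = 0.211520
  w ← 0.800000 + (0.52/2)·(-1.160000 + 0.211520) = 0.553395
t=0.520000, w=0.553395:
  k1 = f(0.520000, 0.553395) = -0.305543
  k2 = f(1.040000, 0.394513) = 0.290361
  w ← 0.553395 + (0.52/2)·(-0.305543 + 0.290361) = 0.549448
t=1.040000, w=0.549448:
  k1 = f(1.040000, 0.549448) = 0.065705
  k2 = f(1.560000, 0.583614) = 0.153701
  w ← 0.549448 + (0.52/2)·(0.065705 + 0.153701) = 0.606493
w(1.56) ≈ 0.6065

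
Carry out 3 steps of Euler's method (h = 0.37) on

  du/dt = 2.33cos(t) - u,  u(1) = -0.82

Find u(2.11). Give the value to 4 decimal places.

Euler: u_{n+1} = u_n + h·f(t_n, u_n).
t=1.000000, u=-0.820000: f=2.078904 → u ← -0.820000 + 0.37·2.078904 = -0.050805
t=1.370000, u=-0.050805: f=0.515523 → u ← -0.050805 + 0.37·0.515523 = 0.139938
t=1.740000, u=0.139938: f=-0.532304 → u ← 0.139938 + 0.37·(-0.532304) = -0.057014
u(2.11) ≈ -0.0570

-0.0570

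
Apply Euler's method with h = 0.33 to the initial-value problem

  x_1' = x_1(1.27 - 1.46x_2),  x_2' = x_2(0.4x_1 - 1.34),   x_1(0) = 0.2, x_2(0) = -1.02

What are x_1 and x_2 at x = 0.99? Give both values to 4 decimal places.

1.0390, -0.2334

Euler on (x_1,x_2): x_1_{n+1} = x_1_n + h·x_1', x_2_{n+1} = x_2_n + h·x_2'.
0.000000: (0.200000, -1.020000); f=(0.551840, 1.285200) → (0.382107, -0.595884)
0.330000: (0.382107, -0.595884); f=(0.817706, 0.707408) → (0.651950, -0.362439)
0.660000: (0.651950, -0.362439); f=(1.172964, 0.391152) → (1.039028, -0.233359)
(x_1(0.99), x_2(0.99)) ≈ (1.0390, -0.2334)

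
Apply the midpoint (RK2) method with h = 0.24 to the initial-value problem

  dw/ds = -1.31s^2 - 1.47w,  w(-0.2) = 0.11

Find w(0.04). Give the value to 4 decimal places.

0.0782

Midpoint: k1 = f(s_n, w_n); k2 = f(s_n + h/2, w_n + (h/2)·k1); w_{n+1} = w_n + h·k2.
s=-0.200000, w=0.110000:
  k1 = f(-0.200000, 0.110000) = -0.214100
  k2 = f(-0.080000, 0.084308) = -0.132317
  w ← 0.110000 + 0.24·(-0.132317) = 0.078244
w(0.04) ≈ 0.0782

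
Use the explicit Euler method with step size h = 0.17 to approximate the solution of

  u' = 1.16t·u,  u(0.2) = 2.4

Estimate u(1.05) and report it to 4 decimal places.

Euler: u_{n+1} = u_n + h·f(t_n, u_n).
t=0.200000, u=2.400000: f=0.556800 → u ← 2.400000 + 0.17·0.556800 = 2.494656
t=0.370000, u=2.494656: f=1.070706 → u ← 2.494656 + 0.17·1.070706 = 2.676676
t=0.540000, u=2.676676: f=1.676670 → u ← 2.676676 + 0.17·1.676670 = 2.961710
t=0.710000, u=2.961710: f=2.439264 → u ← 2.961710 + 0.17·2.439264 = 3.376385
t=0.880000, u=3.376385: f=3.446614 → u ← 3.376385 + 0.17·3.446614 = 3.962309
u(1.05) ≈ 3.9623

3.9623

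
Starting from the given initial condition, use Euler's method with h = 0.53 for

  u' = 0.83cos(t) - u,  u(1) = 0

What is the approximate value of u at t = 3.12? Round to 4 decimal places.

Euler: u_{n+1} = u_n + h·f(t_n, u_n).
t=1.000000, u=0.000000: f=0.448451 → u ← 0.000000 + 0.53·0.448451 = 0.237679
t=1.530000, u=0.237679: f=-0.203827 → u ← 0.237679 + 0.53·(-0.203827) = 0.129650
t=2.060000, u=0.129650: f=-0.519687 → u ← 0.129650 + 0.53·(-0.519687) = -0.145783
t=2.590000, u=-0.145783: f=-0.561120 → u ← -0.145783 + 0.53·(-0.561120) = -0.443177
u(3.12) ≈ -0.4432

-0.4432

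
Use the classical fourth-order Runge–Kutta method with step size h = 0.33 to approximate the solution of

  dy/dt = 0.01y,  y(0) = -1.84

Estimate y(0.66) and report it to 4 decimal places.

-1.8522

RK4: k1 = f(t_n, y_n); k2 = f(t_n + h/2, y_n + (h/2)·k1); k3 = f(t_n + h/2, y_n + (h/2)·k2); k4 = f(t_n + h, y_n + h·k3); y_{n+1} = y_n + (h/6)·(k1 + 2k2 + 2k3 + k4).
t=0.000000, y=-1.840000:
  k1 = f(0.000000, -1.840000) = -0.018400
  k2 = f(0.165000, -1.843036) = -0.018430
  k3 = f(0.165000, -1.843041) = -0.018430
  k4 = f(0.330000, -1.846082) = -0.018461
  y ← -1.840000 + (0.33/6)·(k1 + 2k2 + 2k3 + k4) = -1.846082
t=0.330000, y=-1.846082:
  k1 = f(0.330000, -1.846082) = -0.018461
  k2 = f(0.495000, -1.849128) = -0.018491
  k3 = f(0.495000, -1.849133) = -0.018491
  k4 = f(0.660000, -1.852184) = -0.018522
  y ← -1.846082 + (0.33/6)·(k1 + 2k2 + 2k3 + k4) = -1.852184
y(0.66) ≈ -1.8522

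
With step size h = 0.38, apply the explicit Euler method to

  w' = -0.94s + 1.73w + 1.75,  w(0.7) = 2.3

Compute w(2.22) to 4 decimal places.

Euler: w_{n+1} = w_n + h·f(s_n, w_n).
s=0.700000, w=2.300000: f=5.071000 → w ← 2.300000 + 0.38·5.071000 = 4.226980
s=1.080000, w=4.226980: f=8.047475 → w ← 4.226980 + 0.38·8.047475 = 7.285021
s=1.460000, w=7.285021: f=12.980686 → w ← 7.285021 + 0.38·12.980686 = 12.217681
s=1.840000, w=12.217681: f=21.156989 → w ← 12.217681 + 0.38·21.156989 = 20.257337
w(2.22) ≈ 20.2573

20.2573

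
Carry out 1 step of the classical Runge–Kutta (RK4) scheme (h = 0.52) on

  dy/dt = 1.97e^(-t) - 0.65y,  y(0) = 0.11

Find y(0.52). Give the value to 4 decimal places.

RK4: k1 = f(t_n, y_n); k2 = f(t_n + h/2, y_n + (h/2)·k1); k3 = f(t_n + h/2, y_n + (h/2)·k2); k4 = f(t_n + h, y_n + h·k3); y_{n+1} = y_n + (h/6)·(k1 + 2k2 + 2k3 + k4).
t=0.000000, y=0.110000:
  k1 = f(0.000000, 0.110000) = 1.898500
  k2 = f(0.260000, 0.603610) = 1.126625
  k3 = f(0.260000, 0.402923) = 1.257072
  k4 = f(0.520000, 0.763677) = 0.674815
  y ← 0.110000 + (0.52/6)·(k1 + 2k2 + 2k3 + k4) = 0.746195
y(0.52) ≈ 0.7462

0.7462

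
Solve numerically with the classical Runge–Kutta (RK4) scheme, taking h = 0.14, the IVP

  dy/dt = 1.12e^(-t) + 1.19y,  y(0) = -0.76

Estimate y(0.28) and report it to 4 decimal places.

RK4: k1 = f(t_n, y_n); k2 = f(t_n + h/2, y_n + (h/2)·k1); k3 = f(t_n + h/2, y_n + (h/2)·k2); k4 = f(t_n + h, y_n + h·k3); y_{n+1} = y_n + (h/6)·(k1 + 2k2 + 2k3 + k4).
t=0.000000, y=-0.760000:
  k1 = f(0.000000, -0.760000) = 0.215600
  k2 = f(0.070000, -0.744908) = 0.157841
  k3 = f(0.070000, -0.748951) = 0.153029
  k4 = f(0.140000, -0.738576) = 0.094776
  y ← -0.760000 + (0.14/6)·(k1 + 2k2 + 2k3 + k4) = -0.738251
t=0.140000, y=-0.738251:
  k1 = f(0.140000, -0.738251) = 0.095163
  k2 = f(0.210000, -0.731589) = 0.037263
  k3 = f(0.210000, -0.735642) = 0.032440
  k4 = f(0.280000, -0.733709) = -0.026636
  y ← -0.738251 + (0.14/6)·(k1 + 2k2 + 2k3 + k4) = -0.733399
y(0.28) ≈ -0.7334

-0.7334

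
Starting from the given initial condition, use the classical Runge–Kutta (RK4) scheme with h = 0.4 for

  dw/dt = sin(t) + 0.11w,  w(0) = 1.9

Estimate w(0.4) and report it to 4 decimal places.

2.0656

RK4: k1 = f(t_n, w_n); k2 = f(t_n + h/2, w_n + (h/2)·k1); k3 = f(t_n + h/2, w_n + (h/2)·k2); k4 = f(t_n + h, w_n + h·k3); w_{n+1} = w_n + (h/6)·(k1 + 2k2 + 2k3 + k4).
t=0.000000, w=1.900000:
  k1 = f(0.000000, 1.900000) = 0.209000
  k2 = f(0.200000, 1.941800) = 0.412267
  k3 = f(0.200000, 1.982453) = 0.416739
  k4 = f(0.400000, 2.066696) = 0.616755
  w ← 1.900000 + (0.4/6)·(k1 + 2k2 + 2k3 + k4) = 2.065585
w(0.4) ≈ 2.0656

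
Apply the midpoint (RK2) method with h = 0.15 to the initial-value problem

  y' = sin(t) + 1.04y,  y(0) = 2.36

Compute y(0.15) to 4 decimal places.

2.7681

Midpoint: k1 = f(t_n, y_n); k2 = f(t_n + h/2, y_n + (h/2)·k1); y_{n+1} = y_n + h·k2.
t=0.000000, y=2.360000:
  k1 = f(0.000000, 2.360000) = 2.454400
  k2 = f(0.075000, 2.544080) = 2.720773
  y ← 2.360000 + 0.15·2.720773 = 2.768116
y(0.15) ≈ 2.7681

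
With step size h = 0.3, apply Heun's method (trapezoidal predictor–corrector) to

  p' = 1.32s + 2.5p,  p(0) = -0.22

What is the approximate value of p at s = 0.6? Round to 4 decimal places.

-0.5643

Heun: k1 = f(s_n, p_n); k2 = f(s_n + h, p_n + h·k1); p_{n+1} = p_n + (h/2)·(k1 + k2).
s=0.000000, p=-0.220000:
  k1 = f(0.000000, -0.220000) = -0.550000
  k2 = f(0.300000, -0.385000) = -0.566500
  p ← -0.220000 + (0.3/2)·(-0.550000 + (-0.566500)) = -0.387475
s=0.300000, p=-0.387475:
  k1 = f(0.300000, -0.387475) = -0.572688
  k2 = f(0.600000, -0.559281) = -0.606203
  p ← -0.387475 + (0.3/2)·(-0.572688 + (-0.606203)) = -0.564309
p(0.6) ≈ -0.5643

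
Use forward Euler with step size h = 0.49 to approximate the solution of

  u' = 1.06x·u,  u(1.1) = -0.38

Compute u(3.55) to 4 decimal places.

Euler: u_{n+1} = u_n + h·f(x_n, u_n).
x=1.100000, u=-0.380000: f=-0.443080 → u ← -0.380000 + 0.49·(-0.443080) = -0.597109
x=1.590000, u=-0.597109: f=-1.006368 → u ← -0.597109 + 0.49·(-1.006368) = -1.090229
x=2.080000, u=-1.090229: f=-2.403738 → u ← -1.090229 + 0.49·(-2.403738) = -2.268061
x=2.570000, u=-2.268061: f=-6.178652 → u ← -2.268061 + 0.49·(-6.178652) = -5.295600
x=3.060000, u=-5.295600: f=-17.176809 → u ← -5.295600 + 0.49·(-17.176809) = -13.712237
u(3.55) ≈ -13.7122

-13.7122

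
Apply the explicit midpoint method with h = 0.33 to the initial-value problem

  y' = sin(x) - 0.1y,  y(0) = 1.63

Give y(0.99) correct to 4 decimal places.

1.9162

Midpoint: k1 = f(x_n, y_n); k2 = f(x_n + h/2, y_n + (h/2)·k1); y_{n+1} = y_n + h·k2.
x=0.000000, y=1.630000:
  k1 = f(0.000000, 1.630000) = -0.163000
  k2 = f(0.165000, 1.603105) = 0.003942
  y ← 1.630000 + 0.33·0.003942 = 1.631301
x=0.330000, y=1.631301:
  k1 = f(0.330000, 1.631301) = 0.160913
  k2 = f(0.495000, 1.657851) = 0.309247
  y ← 1.631301 + 0.33·0.309247 = 1.733352
x=0.660000, y=1.733352:
  k1 = f(0.660000, 1.733352) = 0.439782
  k2 = f(0.825000, 1.805916) = 0.553956
  y ← 1.733352 + 0.33·0.553956 = 1.916158
y(0.99) ≈ 1.9162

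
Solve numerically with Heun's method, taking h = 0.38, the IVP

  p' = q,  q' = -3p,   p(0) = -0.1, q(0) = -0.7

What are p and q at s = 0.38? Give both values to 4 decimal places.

Heun on (p,q): k1 = f(s_n, state_n); k2 = f(s_n + h, state_n + h·k1); state_{n+1} = state_n + (h/2)·(k1 + k2).
0.000000: (-0.100000, -0.700000)
  k1 = (-0.700000, 0.300000)
  predictor → (-0.366000, -0.586000)
  k2 = (-0.586000, 1.098000)
  → (-0.344340, -0.434380)
(p(0.38), q(0.38)) ≈ (-0.3443, -0.4344)

-0.3443, -0.4344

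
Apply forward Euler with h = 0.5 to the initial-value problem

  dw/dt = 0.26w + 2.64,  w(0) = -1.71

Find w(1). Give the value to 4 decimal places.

Euler: w_{n+1} = w_n + h·f(t_n, w_n).
t=0.000000, w=-1.710000: f=2.195400 → w ← -1.710000 + 0.5·2.195400 = -0.612300
t=0.500000, w=-0.612300: f=2.480802 → w ← -0.612300 + 0.5·2.480802 = 0.628101
w(1) ≈ 0.6281

0.6281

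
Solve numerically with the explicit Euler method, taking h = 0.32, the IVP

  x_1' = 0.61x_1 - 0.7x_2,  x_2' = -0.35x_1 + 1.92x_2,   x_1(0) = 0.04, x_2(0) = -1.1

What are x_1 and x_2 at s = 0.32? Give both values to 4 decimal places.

Euler on (x_1,x_2): x_1_{n+1} = x_1_n + h·x_1', x_2_{n+1} = x_2_n + h·x_2'.
0.000000: (0.040000, -1.100000); f=(0.794400, -2.126000) → (0.294208, -1.780320)
(x_1(0.32), x_2(0.32)) ≈ (0.2942, -1.7803)

0.2942, -1.7803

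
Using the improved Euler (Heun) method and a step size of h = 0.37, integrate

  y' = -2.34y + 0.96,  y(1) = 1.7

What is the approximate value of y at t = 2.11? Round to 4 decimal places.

0.5803

Heun: k1 = f(t_n, y_n); k2 = f(t_n + h, y_n + h·k1); y_{n+1} = y_n + (h/2)·(k1 + k2).
t=1.000000, y=1.700000:
  k1 = f(1.000000, 1.700000) = -3.018000
  k2 = f(1.370000, 0.583340) = -0.405016
  y ← 1.700000 + (0.37/2)·(-3.018000 + (-0.405016)) = 1.066742
t=1.370000, y=1.066742:
  k1 = f(1.370000, 1.066742) = -1.536177
  k2 = f(1.740000, 0.498357) = -0.206155
  y ← 1.066742 + (0.37/2)·(-1.536177 + (-0.206155)) = 0.744411
t=1.740000, y=0.744411:
  k1 = f(1.740000, 0.744411) = -0.781921
  k2 = f(2.110000, 0.455100) = -0.104934
  y ← 0.744411 + (0.37/2)·(-0.781921 + (-0.104934)) = 0.580343
y(2.11) ≈ 0.5803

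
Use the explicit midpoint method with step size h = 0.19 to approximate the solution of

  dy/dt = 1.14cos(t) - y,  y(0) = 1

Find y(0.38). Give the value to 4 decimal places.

Midpoint: k1 = f(t_n, y_n); k2 = f(t_n + h/2, y_n + (h/2)·k1); y_{n+1} = y_n + h·k2.
t=0.000000, y=1.000000:
  k1 = f(0.000000, 1.000000) = 0.140000
  k2 = f(0.095000, 1.013300) = 0.121560
  y ← 1.000000 + 0.19·0.121560 = 1.023096
t=0.190000, y=1.023096:
  k1 = f(0.190000, 1.023096) = 0.096389
  k2 = f(0.285000, 1.032253) = 0.061761
  y ← 1.023096 + 0.19·0.061761 = 1.034831
y(0.38) ≈ 1.0348

1.0348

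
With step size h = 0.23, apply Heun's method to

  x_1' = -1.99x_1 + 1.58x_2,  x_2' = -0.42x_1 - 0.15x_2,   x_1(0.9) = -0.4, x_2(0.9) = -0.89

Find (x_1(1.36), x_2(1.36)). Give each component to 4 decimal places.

-0.5353, -0.7370

Heun on (x_1,x_2): k1 = f(t_n, state_n); k2 = f(t_n + h, state_n + h·k1); state_{n+1} = state_n + (h/2)·(k1 + k2).
0.900000: (-0.400000, -0.890000)
  k1 = (-0.610200, 0.301500)
  predictor → (-0.540346, -0.820655)
  k2 = (-0.221346, 0.350044)
  → (-0.495628, -0.815072)
1.130000: (-0.495628, -0.815072)
  k1 = (-0.301515, 0.330425)
  predictor → (-0.564976, -0.739075)
  k2 = (-0.043435, 0.348151)
  → (-0.535297, -0.737036)
(x_1(1.36), x_2(1.36)) ≈ (-0.5353, -0.7370)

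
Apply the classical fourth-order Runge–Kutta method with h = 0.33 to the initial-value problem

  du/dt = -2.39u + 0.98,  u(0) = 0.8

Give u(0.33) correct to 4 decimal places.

RK4: k1 = f(t_n, u_n); k2 = f(t_n + h/2, u_n + (h/2)·k1); k3 = f(t_n + h/2, u_n + (h/2)·k2); k4 = f(t_n + h, u_n + h·k3); u_{n+1} = u_n + (h/6)·(k1 + 2k2 + 2k3 + k4).
t=0.000000, u=0.800000:
  k1 = f(0.000000, 0.800000) = -0.932000
  k2 = f(0.165000, 0.646220) = -0.564466
  k3 = f(0.165000, 0.706863) = -0.709403
  k4 = f(0.330000, 0.565897) = -0.372494
  u ← 0.800000 + (0.33/6)·(k1 + 2k2 + 2k3 + k4) = 0.588127
u(0.33) ≈ 0.5881

0.5881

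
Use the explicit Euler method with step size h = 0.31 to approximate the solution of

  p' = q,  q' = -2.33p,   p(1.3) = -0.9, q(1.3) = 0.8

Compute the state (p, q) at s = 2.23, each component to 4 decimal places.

Euler on (p,q): p_{n+1} = p_n + h·p', q_{n+1} = q_n + h·q'.
1.300000: (-0.900000, 0.800000); f=(0.800000, 2.097000) → (-0.652000, 1.450070)
1.610000: (-0.652000, 1.450070); f=(1.450070, 1.519160) → (-0.202478, 1.921010)
1.920000: (-0.202478, 1.921010); f=(1.921010, 0.471774) → (0.393035, 2.067260)
(p(2.23), q(2.23)) ≈ (0.3930, 2.0673)

0.3930, 2.0673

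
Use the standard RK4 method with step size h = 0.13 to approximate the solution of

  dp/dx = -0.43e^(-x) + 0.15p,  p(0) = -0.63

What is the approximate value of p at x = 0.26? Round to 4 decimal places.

RK4: k1 = f(x_n, p_n); k2 = f(x_n + h/2, p_n + (h/2)·k1); k3 = f(x_n + h/2, p_n + (h/2)·k2); k4 = f(x_n + h, p_n + h·k3); p_{n+1} = p_n + (h/6)·(k1 + 2k2 + 2k3 + k4).
x=0.000000, p=-0.630000:
  k1 = f(0.000000, -0.630000) = -0.524500
  k2 = f(0.065000, -0.664092) = -0.502553
  k3 = f(0.065000, -0.662666) = -0.502339
  k4 = f(0.130000, -0.695304) = -0.481877
  p ← -0.630000 + (0.13/6)·(k1 + 2k2 + 2k3 + k4) = -0.695350
x=0.130000, p=-0.695350:
  k1 = f(0.130000, -0.695350) = -0.481884
  k2 = f(0.195000, -0.726673) = -0.462820
  k3 = f(0.195000, -0.725433) = -0.462634
  k4 = f(0.260000, -0.755493) = -0.444876
  p ← -0.695350 + (0.13/6)·(k1 + 2k2 + 2k3 + k4) = -0.755533
p(0.26) ≈ -0.7555

-0.7555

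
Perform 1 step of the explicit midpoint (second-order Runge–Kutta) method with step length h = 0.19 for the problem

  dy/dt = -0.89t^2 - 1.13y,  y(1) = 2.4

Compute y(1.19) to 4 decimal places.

Midpoint: k1 = f(t_n, y_n); k2 = f(t_n + h/2, y_n + (h/2)·k1); y_{n+1} = y_n + h·k2.
t=1.000000, y=2.400000:
  k1 = f(1.000000, 2.400000) = -3.602000
  k2 = f(1.095000, 2.057810) = -3.392458
  y ← 2.400000 + 0.19·(-3.392458) = 1.755433
y(1.19) ≈ 1.7554

1.7554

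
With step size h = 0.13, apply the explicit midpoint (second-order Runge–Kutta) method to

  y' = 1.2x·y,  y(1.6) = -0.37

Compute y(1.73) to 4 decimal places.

-0.4781

Midpoint: k1 = f(x_n, y_n); k2 = f(x_n + h/2, y_n + (h/2)·k1); y_{n+1} = y_n + h·k2.
x=1.600000, y=-0.370000:
  k1 = f(1.600000, -0.370000) = -0.710400
  k2 = f(1.665000, -0.416176) = -0.831520
  y ← -0.370000 + 0.13·(-0.831520) = -0.478098
y(1.73) ≈ -0.4781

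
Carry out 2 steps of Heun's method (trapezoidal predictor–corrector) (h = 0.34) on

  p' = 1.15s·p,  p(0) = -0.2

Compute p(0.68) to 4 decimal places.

-0.2596

Heun: k1 = f(s_n, p_n); k2 = f(s_n + h, p_n + h·k1); p_{n+1} = p_n + (h/2)·(k1 + k2).
s=0.000000, p=-0.200000:
  k1 = f(0.000000, -0.200000) = 0.000000
  k2 = f(0.340000, -0.200000) = -0.078200
  p ← -0.200000 + (0.34/2)·(0.000000 + (-0.078200)) = -0.213294
s=0.340000, p=-0.213294:
  k1 = f(0.340000, -0.213294) = -0.083398
  k2 = f(0.680000, -0.241649) = -0.188970
  p ← -0.213294 + (0.34/2)·(-0.083398 + (-0.188970)) = -0.259597
p(0.68) ≈ -0.2596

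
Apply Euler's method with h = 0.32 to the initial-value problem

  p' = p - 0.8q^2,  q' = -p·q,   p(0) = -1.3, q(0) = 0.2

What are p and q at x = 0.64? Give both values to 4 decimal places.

-2.2992, 0.4396

Euler on (p,q): p_{n+1} = p_n + h·p', q_{n+1} = q_n + h·q'.
0.000000: (-1.300000, 0.200000); f=(-1.332000, 0.260000) → (-1.726240, 0.283200)
0.320000: (-1.726240, 0.283200); f=(-1.790402, 0.488871) → (-2.299169, 0.439639)
(p(0.64), q(0.64)) ≈ (-2.2992, 0.4396)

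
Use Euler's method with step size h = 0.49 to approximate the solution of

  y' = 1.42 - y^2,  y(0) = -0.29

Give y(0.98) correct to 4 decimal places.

0.9953

Euler: y_{n+1} = y_n + h·f(x_n, y_n).
x=0.000000, y=-0.290000: f=1.335900 → y ← -0.290000 + 0.49·1.335900 = 0.364591
x=0.490000, y=0.364591: f=1.287073 → y ← 0.364591 + 0.49·1.287073 = 0.995257
y(0.98) ≈ 0.9953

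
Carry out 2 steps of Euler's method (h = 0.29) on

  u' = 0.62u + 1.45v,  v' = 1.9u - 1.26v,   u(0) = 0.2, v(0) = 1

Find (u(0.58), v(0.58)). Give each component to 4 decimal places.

Euler on (u,v): u_{n+1} = u_n + h·u', v_{n+1} = v_n + h·v'.
0.000000: (0.200000, 1.000000); f=(1.574000, -0.880000) → (0.656460, 0.744800)
0.290000: (0.656460, 0.744800); f=(1.486965, 0.308826) → (1.087680, 0.834360)
(u(0.58), v(0.58)) ≈ (1.0877, 0.8344)

1.0877, 0.8344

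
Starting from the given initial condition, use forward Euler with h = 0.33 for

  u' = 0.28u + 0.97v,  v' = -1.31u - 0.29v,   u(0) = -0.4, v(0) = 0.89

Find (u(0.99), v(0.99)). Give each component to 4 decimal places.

0.4645, 0.7955

Euler on (u,v): u_{n+1} = u_n + h·u', v_{n+1} = v_n + h·v'.
0.000000: (-0.400000, 0.890000); f=(0.751300, 0.265900) → (-0.152071, 0.977747)
0.330000: (-0.152071, 0.977747); f=(0.905835, -0.084334) → (0.146854, 0.949917)
0.660000: (0.146854, 0.949917); f=(0.962539, -0.467855) → (0.464492, 0.795525)
(u(0.99), v(0.99)) ≈ (0.4645, 0.7955)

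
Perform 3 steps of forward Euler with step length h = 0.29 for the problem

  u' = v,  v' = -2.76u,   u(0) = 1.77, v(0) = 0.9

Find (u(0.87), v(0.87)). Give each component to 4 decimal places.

1.2599, -3.6480

Euler on (u,v): u_{n+1} = u_n + h·u', v_{n+1} = v_n + h·v'.
0.000000: (1.770000, 0.900000); f=(0.900000, -4.885200) → (2.031000, -0.516708)
0.290000: (2.031000, -0.516708); f=(-0.516708, -5.605560) → (1.881155, -2.142320)
0.580000: (1.881155, -2.142320); f=(-2.142320, -5.191987) → (1.259882, -3.647997)
(u(0.87), v(0.87)) ≈ (1.2599, -3.6480)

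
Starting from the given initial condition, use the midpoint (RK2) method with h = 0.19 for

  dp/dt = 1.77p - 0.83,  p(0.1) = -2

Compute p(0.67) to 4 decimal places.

Midpoint: k1 = f(t_n, p_n); k2 = f(t_n + h/2, p_n + (h/2)·k1); p_{n+1} = p_n + h·k2.
t=0.100000, p=-2.000000:
  k1 = f(0.100000, -2.000000) = -4.370000
  k2 = f(0.195000, -2.415150) = -5.104815
  p ← -2.000000 + 0.19·(-5.104815) = -2.969915
t=0.290000, p=-2.969915:
  k1 = f(0.290000, -2.969915) = -6.086749
  k2 = f(0.385000, -3.548156) = -7.110236
  p ← -2.969915 + 0.19·(-7.110236) = -4.320860
t=0.480000, p=-4.320860:
  k1 = f(0.480000, -4.320860) = -8.477922
  k2 = f(0.575000, -5.126262) = -9.903485
  p ← -4.320860 + 0.19·(-9.903485) = -6.202522
p(0.67) ≈ -6.2025

-6.2025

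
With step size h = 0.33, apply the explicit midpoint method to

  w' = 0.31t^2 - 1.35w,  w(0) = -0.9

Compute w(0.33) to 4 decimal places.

-0.5856

Midpoint: k1 = f(t_n, w_n); k2 = f(t_n + h/2, w_n + (h/2)·k1); w_{n+1} = w_n + h·k2.
t=0.000000, w=-0.900000:
  k1 = f(0.000000, -0.900000) = 1.215000
  k2 = f(0.165000, -0.699525) = 0.952798
  w ← -0.900000 + 0.33·0.952798 = -0.585576
w(0.33) ≈ -0.5856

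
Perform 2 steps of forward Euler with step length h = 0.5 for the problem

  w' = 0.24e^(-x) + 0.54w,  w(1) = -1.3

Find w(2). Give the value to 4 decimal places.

Euler: w_{n+1} = w_n + h·f(x_n, w_n).
x=1.000000, w=-1.300000: f=-0.613709 → w ← -1.300000 + 0.5·(-0.613709) = -1.606854
x=1.500000, w=-1.606854: f=-0.814150 → w ← -1.606854 + 0.5·(-0.814150) = -2.013930
w(2) ≈ -2.0139

-2.0139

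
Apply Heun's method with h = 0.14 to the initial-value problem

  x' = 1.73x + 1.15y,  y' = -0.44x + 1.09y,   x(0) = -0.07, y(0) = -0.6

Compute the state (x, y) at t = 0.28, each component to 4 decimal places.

-0.3919, -0.7853

Heun on (x,y): k1 = f(t_n, state_n); k2 = f(t_n + h, state_n + h·k1); state_{n+1} = state_n + (h/2)·(k1 + k2).
0.000000: (-0.070000, -0.600000)
  k1 = (-0.811100, -0.623200)
  predictor → (-0.183554, -0.687248)
  k2 = (-1.107884, -0.668337)
  → (-0.204329, -0.690408)
0.140000: (-0.204329, -0.690408)
  k1 = (-1.147458, -0.662640)
  predictor → (-0.364973, -0.783177)
  k2 = (-1.532057, -0.693075)
  → (-0.391895, -0.785308)
(x(0.28), y(0.28)) ≈ (-0.3919, -0.7853)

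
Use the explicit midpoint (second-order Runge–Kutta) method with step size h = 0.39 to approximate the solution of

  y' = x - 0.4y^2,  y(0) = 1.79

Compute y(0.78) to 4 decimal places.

Midpoint: k1 = f(x_n, y_n); k2 = f(x_n + h/2, y_n + (h/2)·k1); y_{n+1} = y_n + h·k2.
x=0.000000, y=1.790000:
  k1 = f(0.000000, 1.790000) = -1.281640
  k2 = f(0.195000, 1.540080) = -0.753739
  y ← 1.790000 + 0.39·(-0.753739) = 1.496042
x=0.390000, y=1.496042:
  k1 = f(0.390000, 1.496042) = -0.505257
  k2 = f(0.585000, 1.397517) = -0.196221
  y ← 1.496042 + 0.39·(-0.196221) = 1.419516
y(0.78) ≈ 1.4195

1.4195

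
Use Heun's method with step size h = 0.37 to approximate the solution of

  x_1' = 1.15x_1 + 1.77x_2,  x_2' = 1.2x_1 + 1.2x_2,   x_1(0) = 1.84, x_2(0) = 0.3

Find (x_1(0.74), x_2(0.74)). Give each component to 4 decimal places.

7.1244, 4.9602

Heun on (x_1,x_2): k1 = f(x_n, state_n); k2 = f(x_n + h, state_n + h·k1); state_{n+1} = state_n + (h/2)·(k1 + k2).
0.000000: (1.840000, 0.300000)
  k1 = (2.647000, 2.568000)
  predictor → (2.819390, 1.250160)
  k2 = (5.455082, 4.883460)
  → (3.338885, 1.678520)
0.370000: (3.338885, 1.678520)
  k1 = (6.810698, 6.020886)
  predictor → (5.858844, 3.906248)
  k2 = (13.651729, 11.718110)
  → (7.124434, 4.960234)
(x_1(0.74), x_2(0.74)) ≈ (7.1244, 4.9602)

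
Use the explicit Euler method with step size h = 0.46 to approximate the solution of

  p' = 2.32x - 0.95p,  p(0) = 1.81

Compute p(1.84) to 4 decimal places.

2.3630

Euler: p_{n+1} = p_n + h·f(x_n, p_n).
x=0.000000, p=1.810000: f=-1.719500 → p ← 1.810000 + 0.46·(-1.719500) = 1.019030
x=0.460000, p=1.019030: f=0.099122 → p ← 1.019030 + 0.46·0.099122 = 1.064626
x=0.920000, p=1.064626: f=1.123005 → p ← 1.064626 + 0.46·1.123005 = 1.581208
x=1.380000, p=1.581208: f=1.699452 → p ← 1.581208 + 0.46·1.699452 = 2.362956
p(1.84) ≈ 2.3630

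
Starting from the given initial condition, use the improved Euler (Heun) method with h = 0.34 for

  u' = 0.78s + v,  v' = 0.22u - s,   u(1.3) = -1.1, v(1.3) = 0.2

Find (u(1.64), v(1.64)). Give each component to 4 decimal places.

-0.7313, -0.3666

Heun on (u,v): k1 = f(s_n, state_n); k2 = f(s_n + h, state_n + h·k1); state_{n+1} = state_n + (h/2)·(k1 + k2).
1.300000: (-1.100000, 0.200000)
  k1 = (1.214000, -1.542000)
  predictor → (-0.687240, -0.324280)
  k2 = (0.954920, -1.791193)
  → (-0.731284, -0.366643)
(u(1.64), v(1.64)) ≈ (-0.7313, -0.3666)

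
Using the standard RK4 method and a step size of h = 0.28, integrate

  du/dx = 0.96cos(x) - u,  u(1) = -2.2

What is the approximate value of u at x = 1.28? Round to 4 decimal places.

RK4: k1 = f(x_n, u_n); k2 = f(x_n + h/2, u_n + (h/2)·k1); k3 = f(x_n + h/2, u_n + (h/2)·k2); k4 = f(x_n + h, u_n + h·k3); u_{n+1} = u_n + (h/6)·(k1 + 2k2 + 2k3 + k4).
x=1.000000, u=-2.200000:
  k1 = f(1.000000, -2.200000) = 2.718690
  k2 = f(1.140000, -1.819383) = 2.220274
  k3 = f(1.140000, -1.889162) = 2.290052
  k4 = f(1.280000, -1.558785) = 1.834032
  u ← -2.200000 + (0.28/6)·(k1 + 2k2 + 2k3 + k4) = -1.566576
u(1.28) ≈ -1.5666

-1.5666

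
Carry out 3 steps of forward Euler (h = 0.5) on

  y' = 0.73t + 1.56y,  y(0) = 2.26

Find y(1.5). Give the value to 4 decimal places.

Euler: y_{n+1} = y_n + h·f(t_n, y_n).
t=0.000000, y=2.260000: f=3.525600 → y ← 2.260000 + 0.5·3.525600 = 4.022800
t=0.500000, y=4.022800: f=6.640568 → y ← 4.022800 + 0.5·6.640568 = 7.343084
t=1.000000, y=7.343084: f=12.185211 → y ← 7.343084 + 0.5·12.185211 = 13.435690
y(1.5) ≈ 13.4357

13.4357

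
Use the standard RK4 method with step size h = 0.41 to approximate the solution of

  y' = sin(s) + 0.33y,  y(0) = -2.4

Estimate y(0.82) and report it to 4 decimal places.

RK4: k1 = f(s_n, y_n); k2 = f(s_n + h/2, y_n + (h/2)·k1); k3 = f(s_n + h/2, y_n + (h/2)·k2); k4 = f(s_n + h, y_n + h·k3); y_{n+1} = y_n + (h/6)·(k1 + 2k2 + 2k3 + k4).
s=0.000000, y=-2.400000:
  k1 = f(0.000000, -2.400000) = -0.792000
  k2 = f(0.205000, -2.562360) = -0.642012
  k3 = f(0.205000, -2.531612) = -0.631865
  k4 = f(0.410000, -2.659065) = -0.478882
  y ← -2.400000 + (0.41/6)·(k1 + 2k2 + 2k3 + k4) = -2.660940
s=0.410000, y=-2.660940:
  k1 = f(0.410000, -2.660940) = -0.479501
  k2 = f(0.615000, -2.759238) = -0.333590
  k3 = f(0.615000, -2.729326) = -0.323719
  k4 = f(0.820000, -2.793665) = -0.190764
  y ← -2.660940 + (0.41/6)·(k1 + 2k2 + 2k3 + k4) = -2.796574
y(0.82) ≈ -2.7966

-2.7966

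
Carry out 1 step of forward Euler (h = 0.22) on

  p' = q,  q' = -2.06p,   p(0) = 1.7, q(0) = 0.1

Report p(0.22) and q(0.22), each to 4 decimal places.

1.7220, -0.6704

Euler on (p,q): p_{n+1} = p_n + h·p', q_{n+1} = q_n + h·q'.
0.000000: (1.700000, 0.100000); f=(0.100000, -3.502000) → (1.722000, -0.670440)
(p(0.22), q(0.22)) ≈ (1.7220, -0.6704)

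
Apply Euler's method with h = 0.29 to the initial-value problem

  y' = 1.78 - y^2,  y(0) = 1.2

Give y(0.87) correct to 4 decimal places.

Euler: y_{n+1} = y_n + h·f(x_n, y_n).
x=0.000000, y=1.200000: f=0.340000 → y ← 1.200000 + 0.29·0.340000 = 1.298600
x=0.290000, y=1.298600: f=0.093638 → y ← 1.298600 + 0.29·0.093638 = 1.325755
x=0.580000, y=1.325755: f=0.022374 → y ← 1.325755 + 0.29·0.022374 = 1.332243
y(0.87) ≈ 1.3322

1.3322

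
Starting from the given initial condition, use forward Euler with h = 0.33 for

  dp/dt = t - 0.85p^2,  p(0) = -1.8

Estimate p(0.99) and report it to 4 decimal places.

Euler: p_{n+1} = p_n + h·f(t_n, p_n).
t=0.000000, p=-1.800000: f=-2.754000 → p ← -1.800000 + 0.33·(-2.754000) = -2.708820
t=0.330000, p=-2.708820: f=-5.907050 → p ← -2.708820 + 0.33·(-5.907050) = -4.658146
t=0.660000, p=-4.658146: f=-17.783579 → p ← -4.658146 + 0.33·(-17.783579) = -10.526728
p(0.99) ≈ -10.5267

-10.5267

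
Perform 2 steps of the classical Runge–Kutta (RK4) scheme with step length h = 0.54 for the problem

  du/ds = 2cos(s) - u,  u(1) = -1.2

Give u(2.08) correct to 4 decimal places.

-0.4927

RK4: k1 = f(s_n, u_n); k2 = f(s_n + h/2, u_n + (h/2)·k1); k3 = f(s_n + h/2, u_n + (h/2)·k2); k4 = f(s_n + h, u_n + h·k3); u_{n+1} = u_n + (h/6)·(k1 + 2k2 + 2k3 + k4).
s=1.000000, u=-1.200000:
  k1 = f(1.000000, -1.200000) = 2.280605
  k2 = f(1.270000, -0.584237) = 1.176799
  k3 = f(1.270000, -0.882264) = 1.474826
  k4 = f(1.540000, -0.403594) = 0.465177
  u ← -1.200000 + (0.54/6)·(k1 + 2k2 + 2k3 + k4) = -0.475587
s=1.540000, u=-0.475587:
  k1 = f(1.540000, -0.475587) = 0.537170
  k2 = f(1.810000, -0.330551) = -0.143307
  k3 = f(1.810000, -0.514280) = 0.040422
  k4 = f(2.080000, -0.453759) = -0.521205
  u ← -0.475587 + (0.54/6)·(k1 + 2k2 + 2k3 + k4) = -0.492670
u(2.08) ≈ -0.4927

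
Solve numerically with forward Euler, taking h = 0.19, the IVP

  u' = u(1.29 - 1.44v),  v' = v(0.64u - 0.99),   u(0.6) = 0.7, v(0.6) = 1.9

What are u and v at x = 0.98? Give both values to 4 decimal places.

0.3954, 1.4890

Euler on (u,v): u_{n+1} = u_n + h·u', v_{n+1} = v_n + h·v'.
0.600000: (0.700000, 1.900000); f=(-1.012200, -1.029800) → (0.507682, 1.704338)
0.790000: (0.507682, 1.704338); f=(-0.591067, -1.133527) → (0.395379, 1.488968)
(u(0.98), v(0.98)) ≈ (0.3954, 1.4890)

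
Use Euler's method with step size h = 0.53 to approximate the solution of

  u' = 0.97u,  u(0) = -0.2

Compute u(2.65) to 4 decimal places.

-1.5915

Euler: u_{n+1} = u_n + h·f(s_n, u_n).
s=0.000000, u=-0.200000: f=-0.194000 → u ← -0.200000 + 0.53·(-0.194000) = -0.302820
s=0.530000, u=-0.302820: f=-0.293735 → u ← -0.302820 + 0.53·(-0.293735) = -0.458500
s=1.060000, u=-0.458500: f=-0.444745 → u ← -0.458500 + 0.53·(-0.444745) = -0.694214
s=1.590000, u=-0.694214: f=-0.673388 → u ← -0.694214 + 0.53·(-0.673388) = -1.051110
s=2.120000, u=-1.051110: f=-1.019577 → u ← -1.051110 + 0.53·(-1.019577) = -1.591486
u(2.65) ≈ -1.5915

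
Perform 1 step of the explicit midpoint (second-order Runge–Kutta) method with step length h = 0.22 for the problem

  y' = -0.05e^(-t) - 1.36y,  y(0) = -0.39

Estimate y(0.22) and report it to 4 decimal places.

Midpoint: k1 = f(t_n, y_n); k2 = f(t_n + h/2, y_n + (h/2)·k1); y_{n+1} = y_n + h·k2.
t=0.000000, y=-0.390000:
  k1 = f(0.000000, -0.390000) = 0.480400
  k2 = f(0.110000, -0.337156) = 0.413740
  y ← -0.390000 + 0.22·0.413740 = -0.298977
y(0.22) ≈ -0.2990

-0.2990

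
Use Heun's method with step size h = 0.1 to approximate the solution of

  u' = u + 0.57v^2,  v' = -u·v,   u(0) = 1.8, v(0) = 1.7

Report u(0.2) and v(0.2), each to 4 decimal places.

2.4548, 1.1131

Heun on (u,v): k1 = f(t_n, state_n); k2 = f(t_n + h, state_n + h·k1); state_{n+1} = state_n + (h/2)·(k1 + k2).
0.000000: (1.800000, 1.700000)
  k1 = (3.447300, -3.060000)
  predictor → (2.144730, 1.394000)
  k2 = (3.252375, -2.989754)
  → (2.134984, 1.397512)
0.100000: (2.134984, 1.397512)
  k1 = (3.248217, -2.983666)
  predictor → (2.459805, 1.099146)
  k2 = (3.148435, -2.703685)
  → (2.454816, 1.113145)
(u(0.2), v(0.2)) ≈ (2.4548, 1.1131)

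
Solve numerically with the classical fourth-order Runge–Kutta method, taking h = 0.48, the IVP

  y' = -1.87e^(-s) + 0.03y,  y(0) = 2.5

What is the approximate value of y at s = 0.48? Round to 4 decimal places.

1.8178

RK4: k1 = f(s_n, y_n); k2 = f(s_n + h/2, y_n + (h/2)·k1); k3 = f(s_n + h/2, y_n + (h/2)·k2); k4 = f(s_n + h, y_n + h·k3); y_{n+1} = y_n + (h/6)·(k1 + 2k2 + 2k3 + k4).
s=0.000000, y=2.500000:
  k1 = f(0.000000, 2.500000) = -1.795000
  k2 = f(0.240000, 2.069200) = -1.408918
  k3 = f(0.240000, 2.161860) = -1.406138
  k4 = f(0.480000, 1.825054) = -1.102373
  y ← 2.500000 + (0.48/6)·(k1 + 2k2 + 2k3 + k4) = 1.817801
y(0.48) ≈ 1.8178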